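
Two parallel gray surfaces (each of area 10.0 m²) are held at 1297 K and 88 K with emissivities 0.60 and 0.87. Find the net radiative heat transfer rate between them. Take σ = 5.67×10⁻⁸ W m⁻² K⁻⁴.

For two large parallel gray plates, q = σ(T₁⁴ − T₂⁴) / (1/ε₁ + 1/ε₂ − 1).
1/ε₁ + 1/ε₂ − 1 = 1/0.60 + 1/0.87 − 1 = 1.816.
T₁⁴ − T₂⁴ = 2.83×10^12 − 6.00×10^7 = 2.83×10^12 K⁴.
q = 5.67×10⁻⁸ × 2.83×10^12 / 1.816 = 88300 W/m².
Q = q·A = 88300 × 10.0 = 8.83×10^5 W.

Q ≈ 8.83×10^5 W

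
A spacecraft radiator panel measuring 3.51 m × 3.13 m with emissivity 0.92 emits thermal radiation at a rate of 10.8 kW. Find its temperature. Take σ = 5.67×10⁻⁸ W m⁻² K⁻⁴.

A = 3.51 × 3.13 = 11.0 m².
From P = εσAT⁴, T = (P / εσA)^(1/4) = (10800 / (0.92 × 5.67×10⁻⁸ × 11.0))^(1/4).
T = (1.88×10^10)^(1/4) = 371 K.

T ≈ 371 K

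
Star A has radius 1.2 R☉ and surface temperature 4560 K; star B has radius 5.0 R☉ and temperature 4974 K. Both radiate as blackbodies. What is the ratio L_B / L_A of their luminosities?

L_B/L_A ≈ 24.6

L = 4πR²σT⁴ ∝ R²T⁴, so L_B/L_A = (5.0/1.2)² × (4974/4560)⁴ = 17.4 × 1.42 = 24.6.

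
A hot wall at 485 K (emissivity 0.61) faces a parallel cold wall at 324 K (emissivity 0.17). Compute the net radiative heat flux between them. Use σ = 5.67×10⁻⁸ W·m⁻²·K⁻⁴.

For two large parallel gray plates, q = σ(T₁⁴ − T₂⁴) / (1/ε₁ + 1/ε₂ − 1).
1/ε₁ + 1/ε₂ − 1 = 1/0.61 + 1/0.17 − 1 = 6.522.
T₁⁴ − T₂⁴ = 5.53×10^10 − 1.10×10^10 = 4.43×10^10 K⁴.
q = 5.67×10⁻⁸ × 4.43×10^10 / 6.522 = 385 W/m².

q ≈ 385 W/m²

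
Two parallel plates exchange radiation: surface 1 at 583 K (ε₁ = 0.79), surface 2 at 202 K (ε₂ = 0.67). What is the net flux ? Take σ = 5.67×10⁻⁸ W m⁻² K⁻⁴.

q ≈ 3670 W/m²

For two large parallel gray plates, q = σ(T₁⁴ − T₂⁴) / (1/ε₁ + 1/ε₂ − 1).
1/ε₁ + 1/ε₂ − 1 = 1/0.79 + 1/0.67 − 1 = 1.758.
T₁⁴ − T₂⁴ = 1.16×10^11 − 1.66×10^9 = 1.14×10^11 K⁴.
q = 5.67×10⁻⁸ × 1.14×10^11 / 1.758 = 3670 W/m².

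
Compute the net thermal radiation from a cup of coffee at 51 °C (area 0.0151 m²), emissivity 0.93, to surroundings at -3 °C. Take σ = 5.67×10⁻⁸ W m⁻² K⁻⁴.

Q ≈ 4.54 W

Convert: 51 °C = 324 K; -3 °C = 270 K.
Q = εσA(T⁴ − T_s⁴). T⁴ − T_s⁴ = (324)⁴ − (270)⁴ = 1.10×10^10 − 5.31×10^9 = 5.71×10^9 K⁴.
Q = 0.93 × 5.67×10⁻⁸ × 0.0151 × 5.71×10^9 = 4.54 W.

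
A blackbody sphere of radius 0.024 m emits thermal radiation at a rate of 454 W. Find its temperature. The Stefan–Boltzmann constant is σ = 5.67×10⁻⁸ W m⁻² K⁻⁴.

T ≈ 1030 K

A = 4πr² = 4π × (0.024)² = 7.24×10^-3 m².
From P = σAT⁴, T = (P / σA)^(1/4) = (454 / (5.67×10⁻⁸ × 7.24×10^-3))^(1/4).
T = (1.11×10^12)^(1/4) = 1030 K.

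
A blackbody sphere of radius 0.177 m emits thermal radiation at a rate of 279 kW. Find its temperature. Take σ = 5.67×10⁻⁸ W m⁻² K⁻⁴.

A = 4πr² = 4π × (0.177)² = 0.394 m².
From P = σAT⁴, T = (P / σA)^(1/4) = (2.79×10^5 / (5.67×10⁻⁸ × 0.394))^(1/4).
T = (1.25×10^13)^(1/4) = 1880 K.

T ≈ 1880 K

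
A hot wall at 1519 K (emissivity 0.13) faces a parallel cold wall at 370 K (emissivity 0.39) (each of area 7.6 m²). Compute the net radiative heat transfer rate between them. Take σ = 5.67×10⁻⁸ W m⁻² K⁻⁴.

Q ≈ 2.47×10^5 W

For two large parallel gray plates, q = σ(T₁⁴ − T₂⁴) / (1/ε₁ + 1/ε₂ − 1).
1/ε₁ + 1/ε₂ − 1 = 1/0.13 + 1/0.39 − 1 = 9.256.
T₁⁴ − T₂⁴ = 5.32×10^12 − 1.87×10^10 = 5.31×10^12 K⁴.
q = 5.67×10⁻⁸ × 5.31×10^12 / 9.256 = 32500 W/m².
Q = q·A = 32500 × 7.6 = 2.47×10^5 W.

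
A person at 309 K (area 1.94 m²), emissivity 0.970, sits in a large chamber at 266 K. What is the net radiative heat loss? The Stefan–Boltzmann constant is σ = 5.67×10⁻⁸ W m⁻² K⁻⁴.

Q ≈ 439 W

Q = εσA(T⁴ − T_s⁴). T⁴ − T_s⁴ = (309)⁴ − (266)⁴ = 9.12×10^9 − 5.01×10^9 = 4.11×10^9 K⁴.
Q = 0.970 × 5.67×10⁻⁸ × 1.94 × 4.11×10^9 = 439 W.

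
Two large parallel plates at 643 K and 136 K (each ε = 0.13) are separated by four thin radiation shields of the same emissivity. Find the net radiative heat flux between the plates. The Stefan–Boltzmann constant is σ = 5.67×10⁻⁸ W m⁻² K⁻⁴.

q ≈ 134 W/m²

Each of the 5 gaps contributes resistance (2/ε − 1) = 2/0.13 − 1 = 14.38; total = 71.92.
q = σ(T₁⁴ − T₂⁴) / 71.92 = 5.67×10⁻⁸ × 1.71×10^11 / 71.92 = 134 W/m².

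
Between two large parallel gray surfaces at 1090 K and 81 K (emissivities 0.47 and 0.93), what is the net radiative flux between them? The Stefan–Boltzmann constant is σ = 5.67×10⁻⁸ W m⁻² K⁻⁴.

For two large parallel gray plates, q = σ(T₁⁴ − T₂⁴) / (1/ε₁ + 1/ε₂ − 1).
1/ε₁ + 1/ε₂ − 1 = 1/0.47 + 1/0.93 − 1 = 2.203.
T₁⁴ − T₂⁴ = 1.41×10^12 − 4.30×10^7 = 1.41×10^12 K⁴.
q = 5.67×10⁻⁸ × 1.41×10^12 / 2.203 = 36300 W/m².

q ≈ 36300 W/m²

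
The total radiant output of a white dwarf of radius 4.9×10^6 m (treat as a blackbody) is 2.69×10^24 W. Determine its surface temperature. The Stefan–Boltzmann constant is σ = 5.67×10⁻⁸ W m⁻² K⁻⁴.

T ≈ 19900 K

A = 4πr² = 4π × (4.9×10^6)² = 3.02×10^14 m².
From P = σAT⁴, T = (P / σA)^(1/4) = (2.69×10^24 / (5.67×10⁻⁸ × 3.02×10^14))^(1/4).
T = (1.57×10^17)^(1/4) = 19900 K.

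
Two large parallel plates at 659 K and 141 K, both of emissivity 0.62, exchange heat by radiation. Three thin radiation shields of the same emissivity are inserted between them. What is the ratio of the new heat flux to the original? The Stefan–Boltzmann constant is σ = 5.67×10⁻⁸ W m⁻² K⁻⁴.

ratio ≈ 0.250

With N identical shields there are N+1 = 4 gaps in series, each with the same radiative resistance, so the flux falls to 1/(N+1) of its unshielded value.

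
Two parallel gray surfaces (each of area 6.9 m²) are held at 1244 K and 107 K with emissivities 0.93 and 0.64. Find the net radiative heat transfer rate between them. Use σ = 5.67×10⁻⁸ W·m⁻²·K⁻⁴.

For two large parallel gray plates, q = σ(T₁⁴ − T₂⁴) / (1/ε₁ + 1/ε₂ − 1).
1/ε₁ + 1/ε₂ − 1 = 1/0.93 + 1/0.64 − 1 = 1.638.
T₁⁴ − T₂⁴ = 2.39×10^12 − 1.31×10^8 = 2.39×10^12 K⁴.
q = 5.67×10⁻⁸ × 2.39×10^12 / 1.638 = 82900 W/m².
Q = q·A = 82900 × 6.9 = 5.72×10^5 W.

Q ≈ 5.72×10^5 W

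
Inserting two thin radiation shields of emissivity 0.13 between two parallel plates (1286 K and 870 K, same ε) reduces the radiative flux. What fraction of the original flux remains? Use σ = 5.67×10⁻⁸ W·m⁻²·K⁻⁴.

With N identical shields there are N+1 = 3 gaps in series, each with the same radiative resistance, so the flux falls to 1/(N+1) of its unshielded value.

ratio ≈ 0.333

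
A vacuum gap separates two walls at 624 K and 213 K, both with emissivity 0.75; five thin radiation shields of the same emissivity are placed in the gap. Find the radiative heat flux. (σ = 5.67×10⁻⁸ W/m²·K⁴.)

q ≈ 848 W/m²

Each of the 6 gaps contributes resistance (2/ε − 1) = 2/0.75 − 1 = 1.667; total = 10.00.
q = σ(T₁⁴ − T₂⁴) / 10.00 = 5.67×10⁻⁸ × 1.50×10^11 / 10.00 = 848 W/m².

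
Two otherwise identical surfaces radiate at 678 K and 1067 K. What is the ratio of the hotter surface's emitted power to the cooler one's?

ratio ≈ 6.13

P ∝ T⁴, so the ratio is (1067/678)⁴ = (1.574)⁴ = 6.13.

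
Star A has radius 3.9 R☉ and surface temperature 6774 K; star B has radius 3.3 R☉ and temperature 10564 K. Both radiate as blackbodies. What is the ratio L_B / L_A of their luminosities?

L = 4πR²σT⁴ ∝ R²T⁴, so L_B/L_A = (3.3/3.9)² × (10564/6774)⁴ = 0.716 × 5.91 = 4.23.

L_B/L_A ≈ 4.23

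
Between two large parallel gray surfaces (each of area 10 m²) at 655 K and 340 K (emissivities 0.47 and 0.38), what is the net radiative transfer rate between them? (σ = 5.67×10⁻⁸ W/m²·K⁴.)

For two large parallel gray plates, q = σ(T₁⁴ − T₂⁴) / (1/ε₁ + 1/ε₂ − 1).
1/ε₁ + 1/ε₂ − 1 = 1/0.47 + 1/0.38 − 1 = 3.759.
T₁⁴ − T₂⁴ = 1.84×10^11 − 1.34×10^10 = 1.71×10^11 K⁴.
q = 5.67×10⁻⁸ × 1.71×10^11 / 3.759 = 2570 W/m².
Q = q·A = 2570 × 10 = 25700 W.

Q ≈ 25700 W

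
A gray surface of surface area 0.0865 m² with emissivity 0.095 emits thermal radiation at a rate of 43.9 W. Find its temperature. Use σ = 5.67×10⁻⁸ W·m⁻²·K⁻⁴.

T ≈ 554 K

From P = εσAT⁴, T = (P / εσA)^(1/4) = (43.9 / (0.095 × 5.67×10⁻⁸ × 0.0865))^(1/4).
T = (9.42×10^10)^(1/4) = 554 K.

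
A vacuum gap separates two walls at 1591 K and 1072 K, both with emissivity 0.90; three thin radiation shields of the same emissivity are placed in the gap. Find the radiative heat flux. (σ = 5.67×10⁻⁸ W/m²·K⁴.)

q ≈ 59000 W/m²

Each of the 4 gaps contributes resistance (2/ε − 1) = 2/0.90 − 1 = 1.222; total = 4.889.
q = σ(T₁⁴ − T₂⁴) / 4.889 = 5.67×10⁻⁸ × 5.09×10^12 / 4.889 = 59000 W/m².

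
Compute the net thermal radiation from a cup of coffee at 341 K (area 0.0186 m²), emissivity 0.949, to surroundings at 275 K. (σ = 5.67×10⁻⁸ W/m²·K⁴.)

Q = εσA(T⁴ − T_s⁴). T⁴ − T_s⁴ = (341)⁴ − (275)⁴ = 1.35×10^10 − 5.72×10^9 = 7.80×10^9 K⁴.
Q = 0.949 × 5.67×10⁻⁸ × 0.0186 × 7.80×10^9 = 7.81 W.

Q ≈ 7.81 W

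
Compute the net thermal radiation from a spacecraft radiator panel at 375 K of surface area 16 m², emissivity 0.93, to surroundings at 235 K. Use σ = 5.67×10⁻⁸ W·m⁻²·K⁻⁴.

Q = εσA(T⁴ − T_s⁴). T⁴ − T_s⁴ = (375)⁴ − (235)⁴ = 1.98×10^10 − 3.05×10^9 = 1.67×10^10 K⁴.
Q = 0.93 × 5.67×10⁻⁸ × 16.0 × 1.67×10^10 = 14100 W.

Q ≈ 14100 W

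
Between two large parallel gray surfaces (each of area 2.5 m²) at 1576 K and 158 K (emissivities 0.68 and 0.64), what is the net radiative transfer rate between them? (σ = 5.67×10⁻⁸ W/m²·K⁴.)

Q ≈ 4.30×10^5 W

For two large parallel gray plates, q = σ(T₁⁴ − T₂⁴) / (1/ε₁ + 1/ε₂ − 1).
1/ε₁ + 1/ε₂ − 1 = 1/0.68 + 1/0.64 − 1 = 2.033.
T₁⁴ − T₂⁴ = 6.17×10^12 − 6.23×10^8 = 6.17×10^12 K⁴.
q = 5.67×10⁻⁸ × 6.17×10^12 / 2.033 = 1.72×10^5 W/m².
Q = q·A = 1.72×10^5 × 2.5 = 4.30×10^5 W.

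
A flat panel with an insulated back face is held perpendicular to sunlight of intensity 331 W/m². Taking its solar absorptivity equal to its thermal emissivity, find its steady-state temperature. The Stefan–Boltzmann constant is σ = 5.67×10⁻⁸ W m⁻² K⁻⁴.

Absorbed flux αS = emitted flux εσT⁴ (one radiating face); with α = ε, T = (S/σ)^(1/4).
T = (331 / 5.67×10⁻⁸)^(1/4) = (5.84×10^9)^(1/4).
T = 276 K.

T ≈ 276 K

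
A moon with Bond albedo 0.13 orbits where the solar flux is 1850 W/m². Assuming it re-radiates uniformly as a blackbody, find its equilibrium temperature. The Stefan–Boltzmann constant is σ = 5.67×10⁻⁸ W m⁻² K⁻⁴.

T ≈ 290 K

Power absorbed = (1−a)S·πR²; power emitted = 4πR²σT⁴. Equating and cancelling πR²:
T = ((1−a)S / 4σ)^(1/4) = (1610 / (4 × 5.67×10⁻⁸))^(1/4) = (7.10×10^9)^(1/4).
T = 290 K.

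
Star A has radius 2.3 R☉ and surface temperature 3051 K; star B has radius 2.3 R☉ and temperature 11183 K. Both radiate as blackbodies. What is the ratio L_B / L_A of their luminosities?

L_B/L_A ≈ 180

L = 4πR²σT⁴ ∝ R²T⁴, so L_B/L_A = (2.3/2.3)² × (11183/3051)⁴ = 1.00 × 180 = 180.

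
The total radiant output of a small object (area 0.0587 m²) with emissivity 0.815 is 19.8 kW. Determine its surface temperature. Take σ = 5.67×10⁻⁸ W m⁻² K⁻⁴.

T ≈ 1640 K

From P = εσAT⁴, T = (P / εσA)^(1/4) = (19800 / (0.815 × 5.67×10⁻⁸ × 0.0587))^(1/4).
T = (7.30×10^12)^(1/4) = 1640 K.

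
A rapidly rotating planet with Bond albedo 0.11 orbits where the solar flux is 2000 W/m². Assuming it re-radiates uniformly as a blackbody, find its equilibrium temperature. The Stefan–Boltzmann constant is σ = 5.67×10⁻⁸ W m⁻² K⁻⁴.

Power absorbed = (1−a)S·πR²; power emitted = 4πR²σT⁴. Equating and cancelling πR²:
T = ((1−a)S / 4σ)^(1/4) = (1780 / (4 × 5.67×10⁻⁸))^(1/4) = (7.85×10^9)^(1/4).
T = 298 K.

T ≈ 298 K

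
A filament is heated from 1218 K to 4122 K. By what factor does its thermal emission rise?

ratio ≈ 131

P ∝ T⁴, so the ratio is (4122/1218)⁴ = (3.384)⁴ = 131.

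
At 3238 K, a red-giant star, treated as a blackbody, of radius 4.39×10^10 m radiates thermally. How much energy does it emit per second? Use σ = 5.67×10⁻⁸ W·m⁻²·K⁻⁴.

A = 4πr² = 4π × (4.39×10^10)² = 2.42×10^22 m².
P = σAT⁴ = 5.67×10⁻⁸ × 2.42×10^22 × (3238)⁴ = 5.67×10⁻⁸ × 2.42×10^22 × 1.10×10^14.
P = 1.51×10^29 W.

P ≈ 1.51×10^29 W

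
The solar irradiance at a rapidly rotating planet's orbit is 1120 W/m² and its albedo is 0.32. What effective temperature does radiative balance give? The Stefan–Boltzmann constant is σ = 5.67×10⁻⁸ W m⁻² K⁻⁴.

T ≈ 241 K

Power absorbed = (1−a)S·πR²; power emitted = 4πR²σT⁴. Equating and cancelling πR²:
T = ((1−a)S / 4σ)^(1/4) = (762 / (4 × 5.67×10⁻⁸))^(1/4) = (3.36×10^9)^(1/4).
T = 241 K.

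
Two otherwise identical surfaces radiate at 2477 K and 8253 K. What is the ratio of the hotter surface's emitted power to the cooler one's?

P ∝ T⁴, so the ratio is (8253/2477)⁴ = (3.332)⁴ = 123.

ratio ≈ 123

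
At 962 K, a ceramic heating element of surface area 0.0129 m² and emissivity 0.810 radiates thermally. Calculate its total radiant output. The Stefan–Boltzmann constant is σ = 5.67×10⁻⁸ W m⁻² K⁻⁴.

Stefan–Boltzmann: P = εσAT⁴ = 0.810 × 5.67×10⁻⁸ × 0.0129 × (962)⁴ = 0.810 × 5.67×10⁻⁸ × 0.0129 × 8.56×10^11.
P = 507 W.

P ≈ 507 W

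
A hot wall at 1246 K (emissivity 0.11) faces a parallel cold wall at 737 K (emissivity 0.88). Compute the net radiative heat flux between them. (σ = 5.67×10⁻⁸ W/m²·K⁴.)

q ≈ 13000 W/m²

For two large parallel gray plates, q = σ(T₁⁴ − T₂⁴) / (1/ε₁ + 1/ε₂ − 1).
1/ε₁ + 1/ε₂ − 1 = 1/0.11 + 1/0.88 − 1 = 9.227.
T₁⁴ − T₂⁴ = 2.41×10^12 − 2.95×10^11 = 2.12×10^12 K⁴.
q = 5.67×10⁻⁸ × 2.12×10^12 / 9.227 = 13000 W/m².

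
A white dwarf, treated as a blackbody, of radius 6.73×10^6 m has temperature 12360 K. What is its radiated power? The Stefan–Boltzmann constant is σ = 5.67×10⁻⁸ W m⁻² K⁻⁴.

A = 4πr² = 4π × (6.73×10^6)² = 5.69×10^14 m².
P = σAT⁴ = 5.67×10⁻⁸ × 5.69×10^14 × (12360)⁴ = 5.67×10⁻⁸ × 5.69×10^14 × 2.33×10^16.
P = 7.53×10^23 W.

P ≈ 7.53×10^23 W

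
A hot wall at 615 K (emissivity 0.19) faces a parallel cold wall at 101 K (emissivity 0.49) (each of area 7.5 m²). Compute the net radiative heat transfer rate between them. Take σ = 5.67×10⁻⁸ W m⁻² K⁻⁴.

Q ≈ 9640 W

For two large parallel gray plates, q = σ(T₁⁴ − T₂⁴) / (1/ε₁ + 1/ε₂ − 1).
1/ε₁ + 1/ε₂ − 1 = 1/0.19 + 1/0.49 − 1 = 6.304.
T₁⁴ − T₂⁴ = 1.43×10^11 − 1.04×10^8 = 1.43×10^11 K⁴.
q = 5.67×10⁻⁸ × 1.43×10^11 / 6.304 = 1290 W/m².
Q = q·A = 1290 × 7.5 = 9640 W.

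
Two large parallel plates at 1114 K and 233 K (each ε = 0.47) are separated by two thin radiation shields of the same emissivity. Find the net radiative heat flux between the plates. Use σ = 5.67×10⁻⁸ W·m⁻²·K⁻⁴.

q ≈ 8920 W/m²

Each of the 3 gaps contributes resistance (2/ε − 1) = 2/0.47 − 1 = 3.255; total = 9.766.
q = σ(T₁⁴ − T₂⁴) / 9.766 = 5.67×10⁻⁸ × 1.54×10^12 / 9.766 = 8920 W/m².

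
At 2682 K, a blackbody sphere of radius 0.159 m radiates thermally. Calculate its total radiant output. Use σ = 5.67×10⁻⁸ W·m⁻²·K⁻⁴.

P ≈ 9.32×10^5 W

A = 4πr² = 4π × (0.159)² = 0.318 m².
P = σAT⁴ = 5.67×10⁻⁸ × 0.318 × (2682)⁴ = 5.67×10⁻⁸ × 0.318 × 5.17×10^13.
P = 9.32×10^5 W.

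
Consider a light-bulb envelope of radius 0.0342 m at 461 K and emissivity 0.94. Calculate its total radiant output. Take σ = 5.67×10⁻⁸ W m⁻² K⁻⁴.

P ≈ 35.4 W

A = 4πr² = 4π × (0.0342)² = 0.0147 m².
Stefan–Boltzmann: P = εσAT⁴ = 0.94 × 5.67×10⁻⁸ × 0.0147 × (461)⁴ = 0.94 × 5.67×10⁻⁸ × 0.0147 × 4.52×10^10.
P = 35.4 W.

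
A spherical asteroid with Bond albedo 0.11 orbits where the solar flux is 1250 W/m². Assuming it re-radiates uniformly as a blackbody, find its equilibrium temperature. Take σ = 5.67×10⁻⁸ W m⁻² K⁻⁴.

T ≈ 265 K

Power absorbed = (1−a)S·πR²; power emitted = 4πR²σT⁴. Equating and cancelling πR²:
T = ((1−a)S / 4σ)^(1/4) = (1110 / (4 × 5.67×10⁻⁸))^(1/4) = (4.91×10^9)^(1/4).
T = 265 K.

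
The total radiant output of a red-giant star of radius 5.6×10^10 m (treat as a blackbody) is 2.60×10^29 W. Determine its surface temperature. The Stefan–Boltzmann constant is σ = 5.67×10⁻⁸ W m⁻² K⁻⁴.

T ≈ 3280 K

A = 4πr² = 4π × (5.6×10^10)² = 3.94×10^22 m².
From P = σAT⁴, T = (P / σA)^(1/4) = (2.60×10^29 / (5.67×10⁻⁸ × 3.94×10^22))^(1/4).
T = (1.16×10^14)^(1/4) = 3280 K.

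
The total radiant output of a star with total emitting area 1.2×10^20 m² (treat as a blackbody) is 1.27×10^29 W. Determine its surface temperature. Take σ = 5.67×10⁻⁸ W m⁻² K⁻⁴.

From P = σAT⁴, T = (P / σA)^(1/4) = (1.27×10^29 / (5.67×10⁻⁸ × 1.20×10^20))^(1/4).
T = (1.87×10^16)^(1/4) = 11700 K.

T ≈ 11700 K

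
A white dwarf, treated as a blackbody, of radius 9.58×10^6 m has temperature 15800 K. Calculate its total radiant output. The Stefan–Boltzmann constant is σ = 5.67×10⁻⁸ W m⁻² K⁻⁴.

P ≈ 4.08×10^24 W

A = 4πr² = 4π × (9.58×10^6)² = 1.15×10^15 m².
P = σAT⁴ = 5.67×10⁻⁸ × 1.15×10^15 × (15800)⁴ = 5.67×10⁻⁸ × 1.15×10^15 × 6.23×10^16.
P = 4.08×10^24 W.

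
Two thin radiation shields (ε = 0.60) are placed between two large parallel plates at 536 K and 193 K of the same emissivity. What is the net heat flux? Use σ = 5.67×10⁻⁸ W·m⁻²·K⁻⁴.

q ≈ 657 W/m²

Each of the 3 gaps contributes resistance (2/ε − 1) = 2/0.60 − 1 = 2.333; total = 7.000.
q = σ(T₁⁴ − T₂⁴) / 7.000 = 5.67×10⁻⁸ × 8.12×10^10 / 7.000 = 657 W/m².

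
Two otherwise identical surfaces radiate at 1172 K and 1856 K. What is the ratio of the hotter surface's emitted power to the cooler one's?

ratio ≈ 6.29

P ∝ T⁴, so the ratio is (1856/1172)⁴ = (1.584)⁴ = 6.29.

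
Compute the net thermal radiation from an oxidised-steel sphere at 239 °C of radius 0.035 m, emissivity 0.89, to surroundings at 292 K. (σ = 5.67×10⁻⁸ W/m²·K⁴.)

A = 4πr² = 4π × (0.035)² = 0.0154 m².
Convert: 239 °C = 512 K.
Q = εσA(T⁴ − T_s⁴). T⁴ − T_s⁴ = (512)⁴ − (292)⁴ = 6.87×10^10 − 7.27×10^9 = 6.14×10^10 K⁴.
Q = 0.89 × 5.67×10⁻⁸ × 0.0154 × 6.14×10^10 = 47.7 W.

Q ≈ 47.7 W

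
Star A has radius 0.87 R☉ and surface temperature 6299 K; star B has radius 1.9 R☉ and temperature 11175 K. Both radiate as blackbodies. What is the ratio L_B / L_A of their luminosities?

L = 4πR²σT⁴ ∝ R²T⁴, so L_B/L_A = (1.9/0.87)² × (11175/6299)⁴ = 4.77 × 9.91 = 47.2.

L_B/L_A ≈ 47.2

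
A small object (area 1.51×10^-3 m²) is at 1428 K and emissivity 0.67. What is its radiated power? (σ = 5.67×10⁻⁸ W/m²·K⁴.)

P ≈ 239 W

Stefan–Boltzmann: P = εσAT⁴ = 0.67 × 5.67×10⁻⁸ × 1.51×10^-3 × (1428)⁴ = 0.67 × 5.67×10⁻⁸ × 1.51×10^-3 × 4.16×10^12.
P = 239 W.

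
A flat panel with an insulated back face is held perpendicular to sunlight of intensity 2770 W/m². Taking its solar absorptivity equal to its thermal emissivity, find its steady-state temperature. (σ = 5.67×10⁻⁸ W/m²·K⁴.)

T ≈ 470 K

Absorbed flux αS = emitted flux εσT⁴ (one radiating face); with α = ε, T = (S/σ)^(1/4).
T = (2770 / 5.67×10⁻⁸)^(1/4) = (4.89×10^10)^(1/4).
T = 470 K.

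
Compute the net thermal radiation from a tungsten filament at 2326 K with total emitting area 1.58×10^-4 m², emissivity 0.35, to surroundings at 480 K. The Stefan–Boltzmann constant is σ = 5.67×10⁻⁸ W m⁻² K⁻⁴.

Q = εσA(T⁴ − T_s⁴). T⁴ − T_s⁴ = (2326)⁴ − (480)⁴ = 2.93×10^13 − 5.31×10^10 = 2.92×10^13 K⁴.
Q = 0.35 × 5.67×10⁻⁸ × 1.58×10^-4 × 2.92×10^13 = 91.6 W.

Q ≈ 91.6 W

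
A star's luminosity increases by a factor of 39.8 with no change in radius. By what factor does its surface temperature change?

factor ≈ 2.51

P ∝ T⁴ ⇒ T ∝ P^(1/4), so T scales by (39.8)^(1/4) = 2.51.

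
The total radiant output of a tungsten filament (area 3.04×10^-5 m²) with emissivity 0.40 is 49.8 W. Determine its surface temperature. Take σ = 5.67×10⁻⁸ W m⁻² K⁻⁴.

From P = εσAT⁴, T = (P / εσA)^(1/4) = (49.8 / (0.40 × 5.67×10⁻⁸ × 3.04×10^-5))^(1/4).
T = (7.22×10^13)^(1/4) = 2920 K.

T ≈ 2920 K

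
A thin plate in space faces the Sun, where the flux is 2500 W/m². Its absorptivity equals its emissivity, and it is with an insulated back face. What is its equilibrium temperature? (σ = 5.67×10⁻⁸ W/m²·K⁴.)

Absorbed flux αS = emitted flux εσT⁴ (one radiating face); with α = ε, T = (S/σ)^(1/4).
T = (2500 / 5.67×10⁻⁸)^(1/4) = (4.41×10^10)^(1/4).
T = 458 K.

T ≈ 458 K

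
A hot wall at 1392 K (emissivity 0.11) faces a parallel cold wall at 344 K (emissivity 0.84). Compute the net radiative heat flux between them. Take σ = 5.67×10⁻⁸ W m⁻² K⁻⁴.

q ≈ 22900 W/m²

For two large parallel gray plates, q = σ(T₁⁴ − T₂⁴) / (1/ε₁ + 1/ε₂ − 1).
1/ε₁ + 1/ε₂ − 1 = 1/0.11 + 1/0.84 − 1 = 9.281.
T₁⁴ − T₂⁴ = 3.75×10^12 − 1.40×10^10 = 3.74×10^12 K⁴.
q = 5.67×10⁻⁸ × 3.74×10^12 / 9.281 = 22900 W/m².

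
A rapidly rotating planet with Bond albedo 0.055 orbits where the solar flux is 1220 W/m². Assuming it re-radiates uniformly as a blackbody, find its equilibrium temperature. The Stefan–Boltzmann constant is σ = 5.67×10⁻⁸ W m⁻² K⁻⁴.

T ≈ 267 K

Power absorbed = (1−a)S·πR²; power emitted = 4πR²σT⁴. Equating and cancelling πR²:
T = ((1−a)S / 4σ)^(1/4) = (1150 / (4 × 5.67×10⁻⁸))^(1/4) = (5.08×10^9)^(1/4).
T = 267 K.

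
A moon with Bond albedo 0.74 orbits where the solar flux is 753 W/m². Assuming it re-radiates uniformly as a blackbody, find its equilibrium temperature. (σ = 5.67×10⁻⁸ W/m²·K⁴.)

Power absorbed = (1−a)S·πR²; power emitted = 4πR²σT⁴. Equating and cancelling πR²:
T = ((1−a)S / 4σ)^(1/4) = (196 / (4 × 5.67×10⁻⁸))^(1/4) = (8.63×10^8)^(1/4).
T = 171 K.

T ≈ 171 K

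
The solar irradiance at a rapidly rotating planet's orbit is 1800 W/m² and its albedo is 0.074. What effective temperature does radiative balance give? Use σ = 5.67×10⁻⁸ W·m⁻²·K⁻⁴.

Power absorbed = (1−a)S·πR²; power emitted = 4πR²σT⁴. Equating and cancelling πR²:
T = ((1−a)S / 4σ)^(1/4) = (1670 / (4 × 5.67×10⁻⁸))^(1/4) = (7.35×10^9)^(1/4).
T = 293 K.

T ≈ 293 K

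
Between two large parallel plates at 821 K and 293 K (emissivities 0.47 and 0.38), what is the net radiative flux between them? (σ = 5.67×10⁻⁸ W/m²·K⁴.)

q ≈ 6740 W/m²

For two large parallel gray plates, q = σ(T₁⁴ − T₂⁴) / (1/ε₁ + 1/ε₂ − 1).
1/ε₁ + 1/ε₂ − 1 = 1/0.47 + 1/0.38 − 1 = 3.759.
T₁⁴ − T₂⁴ = 4.54×10^11 − 7.37×10^9 = 4.47×10^11 K⁴.
q = 5.67×10⁻⁸ × 4.47×10^11 / 3.759 = 6740 W/m².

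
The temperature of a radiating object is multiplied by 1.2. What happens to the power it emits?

factor ≈ 2.07

P ∝ T⁴, so the power scales as (1.2)⁴ = 2.07.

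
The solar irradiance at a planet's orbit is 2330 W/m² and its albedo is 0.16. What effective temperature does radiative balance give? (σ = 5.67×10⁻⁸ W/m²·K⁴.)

T ≈ 305 K

Power absorbed = (1−a)S·πR²; power emitted = 4πR²σT⁴. Equating and cancelling πR²:
T = ((1−a)S / 4σ)^(1/4) = (1960 / (4 × 5.67×10⁻⁸))^(1/4) = (8.63×10^9)^(1/4).
T = 305 K.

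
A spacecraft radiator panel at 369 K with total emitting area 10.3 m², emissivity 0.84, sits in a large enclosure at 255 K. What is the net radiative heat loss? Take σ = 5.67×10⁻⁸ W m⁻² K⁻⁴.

Q = εσA(T⁴ − T_s⁴). T⁴ − T_s⁴ = (369)⁴ − (255)⁴ = 1.85×10^10 − 4.23×10^9 = 1.43×10^10 K⁴.
Q = 0.84 × 5.67×10⁻⁸ × 10.3 × 1.43×10^10 = 7020 W.

Q ≈ 7020 W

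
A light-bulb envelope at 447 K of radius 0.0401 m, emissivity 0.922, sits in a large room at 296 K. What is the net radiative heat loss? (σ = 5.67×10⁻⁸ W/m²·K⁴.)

A = 4πr² = 4π × (0.0401)² = 0.0202 m².
Q = εσA(T⁴ − T_s⁴). T⁴ − T_s⁴ = (447)⁴ − (296)⁴ = 3.99×10^10 − 7.68×10^9 = 3.22×10^10 K⁴.
Q = 0.922 × 5.67×10⁻⁸ × 0.0202 × 3.22×10^10 = 34.1 W.

Q ≈ 34.1 W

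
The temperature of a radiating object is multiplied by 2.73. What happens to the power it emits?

P ∝ T⁴, so the power scales as (2.73)⁴ = 55.5.

factor ≈ 55.5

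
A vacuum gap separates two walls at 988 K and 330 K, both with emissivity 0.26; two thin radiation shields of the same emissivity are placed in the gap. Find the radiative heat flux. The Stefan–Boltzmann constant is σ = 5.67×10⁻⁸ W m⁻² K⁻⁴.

Each of the 3 gaps contributes resistance (2/ε − 1) = 2/0.26 − 1 = 6.692; total = 20.08.
q = σ(T₁⁴ − T₂⁴) / 20.08 = 5.67×10⁻⁸ × 9.41×10^11 / 20.08 = 2660 W/m².

q ≈ 2660 W/m²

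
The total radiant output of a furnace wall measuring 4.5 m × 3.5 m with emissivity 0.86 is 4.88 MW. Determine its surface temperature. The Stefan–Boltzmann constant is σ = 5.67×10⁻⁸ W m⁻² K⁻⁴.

T ≈ 1590 K

A = 4.5 × 3.5 = 15.8 m².
From P = εσAT⁴, T = (P / εσA)^(1/4) = (4.88×10^6 / (0.86 × 5.67×10⁻⁸ × 15.8))^(1/4).
T = (6.35×10^12)^(1/4) = 1590 K.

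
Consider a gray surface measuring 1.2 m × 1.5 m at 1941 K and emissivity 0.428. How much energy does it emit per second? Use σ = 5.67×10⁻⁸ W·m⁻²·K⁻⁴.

P ≈ 6.20×10^5 W

A = 1.2 × 1.5 = 1.80 m².
P = εσAT⁴ = 0.428 × 5.67×10⁻⁸ × 1.80 × (1941)⁴ = 0.428 × 5.67×10⁻⁸ × 1.80 × 1.42×10^13.
P = 6.20×10^5 W.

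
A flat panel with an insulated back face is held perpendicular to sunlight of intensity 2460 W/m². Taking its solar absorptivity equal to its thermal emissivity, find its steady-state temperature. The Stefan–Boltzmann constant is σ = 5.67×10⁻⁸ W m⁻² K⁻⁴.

T ≈ 456 K

Absorbed flux αS = emitted flux εσT⁴ (one radiating face); with α = ε, T = (S/σ)^(1/4).
T = (2460 / 5.67×10⁻⁸)^(1/4) = (4.34×10^10)^(1/4).
T = 456 K.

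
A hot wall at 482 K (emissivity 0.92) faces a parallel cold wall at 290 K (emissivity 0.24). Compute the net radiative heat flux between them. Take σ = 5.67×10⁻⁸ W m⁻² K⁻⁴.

q ≈ 625 W/m²

For two large parallel gray plates, q = σ(T₁⁴ − T₂⁴) / (1/ε₁ + 1/ε₂ − 1).
1/ε₁ + 1/ε₂ − 1 = 1/0.92 + 1/0.24 − 1 = 4.254.
T₁⁴ − T₂⁴ = 5.40×10^10 − 7.07×10^9 = 4.69×10^10 K⁴.
q = 5.67×10⁻⁸ × 4.69×10^10 / 4.254 = 625 W/m².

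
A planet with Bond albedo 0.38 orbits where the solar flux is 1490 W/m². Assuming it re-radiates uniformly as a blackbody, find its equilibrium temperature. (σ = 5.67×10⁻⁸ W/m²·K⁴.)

Power absorbed = (1−a)S·πR²; power emitted = 4πR²σT⁴. Equating and cancelling πR²:
T = ((1−a)S / 4σ)^(1/4) = (924 / (4 × 5.67×10⁻⁸))^(1/4) = (4.07×10^9)^(1/4).
T = 253 K.

T ≈ 253 K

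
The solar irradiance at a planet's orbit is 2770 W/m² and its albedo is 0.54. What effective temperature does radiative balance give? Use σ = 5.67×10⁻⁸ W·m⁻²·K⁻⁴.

T ≈ 274 K

Power absorbed = (1−a)S·πR²; power emitted = 4πR²σT⁴. Equating and cancelling πR²:
T = ((1−a)S / 4σ)^(1/4) = (1270 / (4 × 5.67×10⁻⁸))^(1/4) = (5.62×10^9)^(1/4).
T = 274 K.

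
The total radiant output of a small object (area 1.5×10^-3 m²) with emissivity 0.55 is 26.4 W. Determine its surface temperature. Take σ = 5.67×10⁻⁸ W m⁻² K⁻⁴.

From P = εσAT⁴, T = (P / εσA)^(1/4) = (26.4 / (0.55 × 5.67×10⁻⁸ × 1.50×10^-3))^(1/4).
T = (5.64×10^11)^(1/4) = 867 K.

T ≈ 867 K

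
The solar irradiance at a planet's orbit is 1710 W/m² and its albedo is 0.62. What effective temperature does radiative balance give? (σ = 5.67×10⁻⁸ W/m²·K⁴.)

Power absorbed = (1−a)S·πR²; power emitted = 4πR²σT⁴. Equating and cancelling πR²:
T = ((1−a)S / 4σ)^(1/4) = (650 / (4 × 5.67×10⁻⁸))^(1/4) = (2.87×10^9)^(1/4).
T = 231 K.

T ≈ 231 K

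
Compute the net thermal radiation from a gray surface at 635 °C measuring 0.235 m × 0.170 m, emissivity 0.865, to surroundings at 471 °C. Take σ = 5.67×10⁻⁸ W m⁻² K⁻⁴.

Q ≈ 732 W

A = 0.235 × 0.170 = 0.0399 m².
Convert: 635 °C = 908 K; 471 °C = 744 K.
Q = εσA(T⁴ − T_s⁴). T⁴ − T_s⁴ = (908)⁴ − (744)⁴ = 6.80×10^11 − 3.06×10^11 = 3.73×10^11 K⁴.
Q = 0.865 × 5.67×10⁻⁸ × 0.0399 × 3.73×10^11 = 732 W.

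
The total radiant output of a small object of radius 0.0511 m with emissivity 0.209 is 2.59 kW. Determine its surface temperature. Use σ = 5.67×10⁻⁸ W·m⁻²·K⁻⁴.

T ≈ 1610 K

A = 4πr² = 4π × (0.0511)² = 0.0328 m².
From P = εσAT⁴, T = (P / εσA)^(1/4) = (2590 / (0.209 × 5.67×10⁻⁸ × 0.0328))^(1/4).
T = (6.66×10^12)^(1/4) = 1610 K.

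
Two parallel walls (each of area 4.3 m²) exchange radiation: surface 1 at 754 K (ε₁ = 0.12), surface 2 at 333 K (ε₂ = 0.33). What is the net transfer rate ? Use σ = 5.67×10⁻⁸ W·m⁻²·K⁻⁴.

Q ≈ 7310 W

For two large parallel gray plates, q = σ(T₁⁴ − T₂⁴) / (1/ε₁ + 1/ε₂ − 1).
1/ε₁ + 1/ε₂ − 1 = 1/0.12 + 1/0.33 − 1 = 10.36.
T₁⁴ − T₂⁴ = 3.23×10^11 − 1.23×10^10 = 3.11×10^11 K⁴.
q = 5.67×10⁻⁸ × 3.11×10^11 / 10.36 = 1700 W/m².
Q = q·A = 1700 × 4.3 = 7310 W.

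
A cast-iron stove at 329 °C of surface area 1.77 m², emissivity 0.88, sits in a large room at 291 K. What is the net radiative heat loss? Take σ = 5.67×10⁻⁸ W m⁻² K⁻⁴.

Convert: 329 °C = 602 K.
Q = εσA(T⁴ − T_s⁴). T⁴ − T_s⁴ = (602)⁴ − (291)⁴ = 1.31×10^11 − 7.17×10^9 = 1.24×10^11 K⁴.
Q = 0.88 × 5.67×10⁻⁸ × 1.77 × 1.24×10^11 = 11000 W.

Q ≈ 11000 W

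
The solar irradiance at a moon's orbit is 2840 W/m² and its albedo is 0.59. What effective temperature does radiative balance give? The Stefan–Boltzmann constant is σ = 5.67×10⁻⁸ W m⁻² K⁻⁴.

Power absorbed = (1−a)S·πR²; power emitted = 4πR²σT⁴. Equating and cancelling πR²:
T = ((1−a)S / 4σ)^(1/4) = (1160 / (4 × 5.67×10⁻⁸))^(1/4) = (5.13×10^9)^(1/4).
T = 268 K.

T ≈ 268 K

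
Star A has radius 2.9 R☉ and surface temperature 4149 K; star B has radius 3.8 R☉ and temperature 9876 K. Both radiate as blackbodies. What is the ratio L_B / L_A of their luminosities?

L_B/L_A ≈ 55.1

L = 4πR²σT⁴ ∝ R²T⁴, so L_B/L_A = (3.8/2.9)² × (9876/4149)⁴ = 1.72 × 32.1 = 55.1.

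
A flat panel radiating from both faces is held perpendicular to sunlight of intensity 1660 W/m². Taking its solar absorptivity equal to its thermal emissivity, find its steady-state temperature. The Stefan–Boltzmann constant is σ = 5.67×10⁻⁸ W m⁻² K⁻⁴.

Absorbed flux αS = emitted flux 2εσT⁴ per unit area; with α = ε this gives T = (S/2σ)^(1/4).
T = (1660 / (2 × 5.67×10⁻⁸))^(1/4) = (1.46×10^10)^(1/4).
T = 348 K.

T ≈ 348 K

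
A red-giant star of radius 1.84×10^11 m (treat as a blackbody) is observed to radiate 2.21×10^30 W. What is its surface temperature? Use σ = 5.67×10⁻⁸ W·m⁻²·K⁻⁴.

T ≈ 3090 K

A = 4πr² = 4π × (1.84×10^11)² = 4.25×10^23 m².
From P = σAT⁴, T = (P / σA)^(1/4) = (2.21×10^30 / (5.67×10⁻⁸ × 4.25×10^23))^(1/4).
T = (9.16×10^13)^(1/4) = 3090 K.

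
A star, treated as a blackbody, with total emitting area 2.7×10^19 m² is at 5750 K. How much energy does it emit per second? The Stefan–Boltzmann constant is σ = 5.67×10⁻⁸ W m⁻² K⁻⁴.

P = σAT⁴ = 5.67×10⁻⁸ × 2.70×10^19 × (5750)⁴ = 5.67×10⁻⁸ × 2.70×10^19 × 1.09×10^15.
P = 1.67×10^27 W.

P ≈ 1.67×10^27 W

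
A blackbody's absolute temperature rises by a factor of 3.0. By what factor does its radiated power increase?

factor ≈ 81.0

P ∝ T⁴, so the power scales as (3.0)⁴ = 81.0.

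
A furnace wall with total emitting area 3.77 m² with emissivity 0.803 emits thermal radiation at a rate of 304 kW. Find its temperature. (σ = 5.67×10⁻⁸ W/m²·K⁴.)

From P = εσAT⁴, T = (P / εσA)^(1/4) = (3.04×10^5 / (0.803 × 5.67×10⁻⁸ × 3.77))^(1/4).
T = (1.77×10^12)^(1/4) = 1150 K.

T ≈ 1150 K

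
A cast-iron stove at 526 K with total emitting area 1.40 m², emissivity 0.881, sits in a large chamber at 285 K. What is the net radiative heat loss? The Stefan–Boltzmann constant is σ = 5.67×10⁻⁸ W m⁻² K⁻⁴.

Q ≈ 4890 W

Q = εσA(T⁴ − T_s⁴). T⁴ − T_s⁴ = (526)⁴ − (285)⁴ = 7.65×10^10 − 6.60×10^9 = 7.00×10^10 K⁴.
Q = 0.881 × 5.67×10⁻⁸ × 1.40 × 7.00×10^10 = 4890 W.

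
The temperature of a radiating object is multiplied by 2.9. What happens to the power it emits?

factor ≈ 70.7

P ∝ T⁴, so the power scales as (2.9)⁴ = 70.7.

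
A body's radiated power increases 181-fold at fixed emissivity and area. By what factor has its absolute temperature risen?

factor ≈ 3.67

P ∝ T⁴ ⇒ T ∝ P^(1/4), so T scales by (181)^(1/4) = 3.67.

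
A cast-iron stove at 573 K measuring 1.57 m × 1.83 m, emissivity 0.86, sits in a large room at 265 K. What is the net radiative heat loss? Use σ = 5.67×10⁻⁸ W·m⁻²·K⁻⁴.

A = 1.57 × 1.83 = 2.87 m².
Q = εσA(T⁴ − T_s⁴). T⁴ − T_s⁴ = (573)⁴ − (265)⁴ = 1.08×10^11 − 4.93×10^9 = 1.03×10^11 K⁴.
Q = 0.86 × 5.67×10⁻⁸ × 2.87 × 1.03×10^11 = 14400 W.

Q ≈ 14400 W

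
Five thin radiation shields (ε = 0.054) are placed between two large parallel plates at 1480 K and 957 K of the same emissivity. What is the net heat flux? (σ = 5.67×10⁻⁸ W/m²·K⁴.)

Each of the 6 gaps contributes resistance (2/ε − 1) = 2/0.054 − 1 = 36.04; total = 216.2.
q = σ(T₁⁴ − T₂⁴) / 216.2 = 5.67×10⁻⁸ × 3.96×10^12 / 216.2 = 1040 W/m².

q ≈ 1040 W/m²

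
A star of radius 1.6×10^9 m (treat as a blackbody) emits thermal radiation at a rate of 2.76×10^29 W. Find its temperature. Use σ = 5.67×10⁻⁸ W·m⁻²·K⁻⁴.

T ≈ 19700 K

A = 4πr² = 4π × (1.6×10^9)² = 3.22×10^19 m².
From P = σAT⁴, T = (P / σA)^(1/4) = (2.76×10^29 / (5.67×10⁻⁸ × 3.22×10^19))^(1/4).
T = (1.51×10^17)^(1/4) = 19700 K.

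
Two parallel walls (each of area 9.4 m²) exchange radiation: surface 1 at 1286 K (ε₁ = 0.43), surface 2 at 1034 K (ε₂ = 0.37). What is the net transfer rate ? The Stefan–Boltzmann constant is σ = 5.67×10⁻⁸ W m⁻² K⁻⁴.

For two large parallel gray plates, q = σ(T₁⁴ − T₂⁴) / (1/ε₁ + 1/ε₂ − 1).
1/ε₁ + 1/ε₂ − 1 = 1/0.43 + 1/0.37 − 1 = 4.028.
T₁⁴ − T₂⁴ = 2.74×10^12 − 1.14×10^12 = 1.59×10^12 K⁴.
q = 5.67×10⁻⁸ × 1.59×10^12 / 4.028 = 22400 W/m².
Q = q·A = 22400 × 9.4 = 2.11×10^5 W.

Q ≈ 2.11×10^5 W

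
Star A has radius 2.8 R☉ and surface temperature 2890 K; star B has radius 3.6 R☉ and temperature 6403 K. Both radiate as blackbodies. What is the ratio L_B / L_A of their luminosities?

L_B/L_A ≈ 39.8

L = 4πR²σT⁴ ∝ R²T⁴, so L_B/L_A = (3.6/2.8)² × (6403/2890)⁴ = 1.65 × 24.1 = 39.8.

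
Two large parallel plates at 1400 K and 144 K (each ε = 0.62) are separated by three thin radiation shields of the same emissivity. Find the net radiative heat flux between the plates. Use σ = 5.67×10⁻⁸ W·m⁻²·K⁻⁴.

q ≈ 24500 W/m²

Each of the 4 gaps contributes resistance (2/ε − 1) = 2/0.62 − 1 = 2.226; total = 8.903.
q = σ(T₁⁴ − T₂⁴) / 8.903 = 5.67×10⁻⁸ × 3.84×10^12 / 8.903 = 24500 W/m².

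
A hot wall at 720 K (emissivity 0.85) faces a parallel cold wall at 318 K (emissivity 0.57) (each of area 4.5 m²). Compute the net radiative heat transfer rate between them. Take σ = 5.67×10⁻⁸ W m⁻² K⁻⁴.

Q ≈ 34200 W

For two large parallel gray plates, q = σ(T₁⁴ − T₂⁴) / (1/ε₁ + 1/ε₂ − 1).
1/ε₁ + 1/ε₂ − 1 = 1/0.85 + 1/0.57 − 1 = 1.931.
T₁⁴ − T₂⁴ = 2.69×10^11 − 1.02×10^10 = 2.59×10^11 K⁴.
q = 5.67×10⁻⁸ × 2.59×10^11 / 1.931 = 7590 W/m².
Q = q·A = 7590 × 4.5 = 34200 W.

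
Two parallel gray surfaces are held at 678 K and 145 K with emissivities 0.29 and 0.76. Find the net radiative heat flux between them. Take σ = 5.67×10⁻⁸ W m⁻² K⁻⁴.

For two large parallel gray plates, q = σ(T₁⁴ − T₂⁴) / (1/ε₁ + 1/ε₂ − 1).
1/ε₁ + 1/ε₂ − 1 = 1/0.29 + 1/0.76 − 1 = 3.764.
T₁⁴ − T₂⁴ = 2.11×10^11 − 4.42×10^8 = 2.11×10^11 K⁴.
q = 5.67×10⁻⁸ × 2.11×10^11 / 3.764 = 3180 W/m².

q ≈ 3180 W/m²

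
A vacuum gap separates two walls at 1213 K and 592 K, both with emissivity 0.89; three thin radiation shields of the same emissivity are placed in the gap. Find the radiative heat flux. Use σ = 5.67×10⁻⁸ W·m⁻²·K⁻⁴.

q ≈ 23200 W/m²

Each of the 4 gaps contributes resistance (2/ε − 1) = 2/0.89 − 1 = 1.247; total = 4.989.
q = σ(T₁⁴ − T₂⁴) / 4.989 = 5.67×10⁻⁸ × 2.04×10^12 / 4.989 = 23200 W/m².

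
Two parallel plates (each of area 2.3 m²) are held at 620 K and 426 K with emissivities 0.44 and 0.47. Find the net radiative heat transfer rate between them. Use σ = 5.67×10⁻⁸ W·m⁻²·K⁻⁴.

For two large parallel gray plates, q = σ(T₁⁴ − T₂⁴) / (1/ε₁ + 1/ε₂ − 1).
1/ε₁ + 1/ε₂ − 1 = 1/0.44 + 1/0.47 − 1 = 3.400.
T₁⁴ − T₂⁴ = 1.48×10^11 − 3.29×10^10 = 1.15×10^11 K⁴.
q = 5.67×10⁻⁸ × 1.15×10^11 / 3.400 = 1910 W/m².
Q = q·A = 1910 × 2.3 = 4400 W.

Q ≈ 4400 W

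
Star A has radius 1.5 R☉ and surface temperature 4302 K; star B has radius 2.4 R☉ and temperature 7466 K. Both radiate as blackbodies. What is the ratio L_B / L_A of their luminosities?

L_B/L_A ≈ 23.2

L = 4πR²σT⁴ ∝ R²T⁴, so L_B/L_A = (2.4/1.5)² × (7466/4302)⁴ = 2.56 × 9.07 = 23.2.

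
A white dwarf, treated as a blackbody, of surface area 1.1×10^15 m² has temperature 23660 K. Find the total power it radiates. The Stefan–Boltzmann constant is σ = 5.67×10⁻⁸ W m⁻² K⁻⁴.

P = σAT⁴ = 5.67×10⁻⁸ × 1.10×10^15 × (23660)⁴ = 5.67×10⁻⁸ × 1.10×10^15 × 3.13×10^17.
P = 1.95×10^25 W.

P ≈ 1.95×10^25 W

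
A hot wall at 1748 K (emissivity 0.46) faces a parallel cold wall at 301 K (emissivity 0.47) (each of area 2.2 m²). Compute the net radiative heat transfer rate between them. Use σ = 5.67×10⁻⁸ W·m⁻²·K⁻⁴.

Q ≈ 3.52×10^5 W

For two large parallel gray plates, q = σ(T₁⁴ − T₂⁴) / (1/ε₁ + 1/ε₂ − 1).
1/ε₁ + 1/ε₂ − 1 = 1/0.46 + 1/0.47 − 1 = 3.302.
T₁⁴ − T₂⁴ = 9.34×10^12 − 8.21×10^9 = 9.33×10^12 K⁴.
q = 5.67×10⁻⁸ × 9.33×10^12 / 3.302 = 1.60×10^5 W/m².
Q = q·A = 1.60×10^5 × 2.2 = 3.52×10^5 W.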